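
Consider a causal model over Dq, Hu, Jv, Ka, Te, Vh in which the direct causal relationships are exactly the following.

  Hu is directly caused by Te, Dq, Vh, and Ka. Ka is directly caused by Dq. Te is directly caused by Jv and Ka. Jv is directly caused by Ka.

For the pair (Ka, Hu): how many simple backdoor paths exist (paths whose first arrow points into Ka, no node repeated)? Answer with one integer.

A backdoor path from Ka to Hu is any simple undirected path whose first edge points into Ka (i.e. leaves Ka via a parent).
Parents of Ka: {Dq}.
Enumerating:
  P1: Ka <- Dq -> Hu
That exhausts the simple backdoor paths. Count: 1.

1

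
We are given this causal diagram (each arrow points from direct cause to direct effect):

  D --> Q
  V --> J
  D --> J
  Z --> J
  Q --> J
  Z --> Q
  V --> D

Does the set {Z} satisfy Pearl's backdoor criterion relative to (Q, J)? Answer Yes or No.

Backdoor paths from Q to J (paths whose first edge points into Q):
  P1: Q <- D <- V -> J
  P2: Q <- D -> J
  P3: Q <- Z -> J
Condition 1 (no descendant of Q in the set): holds — descendants of Q are {J}; none are in {Z}.
Condition 2 (every backdoor path blocked by {Z}):
  P1: open — no interior node is in the conditioning set.
  P2: open — no interior node is in the conditioning set.
  P3: blocked at fork node Z ∈ conditioning set.
{Z} does not satisfy the backdoor criterion.

No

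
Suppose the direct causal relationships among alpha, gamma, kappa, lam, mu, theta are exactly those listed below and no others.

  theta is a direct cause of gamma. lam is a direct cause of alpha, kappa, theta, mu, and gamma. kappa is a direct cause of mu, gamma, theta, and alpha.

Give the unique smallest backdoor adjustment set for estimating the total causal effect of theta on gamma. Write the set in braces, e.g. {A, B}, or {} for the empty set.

Variables eligible for adjustment (non-descendants of theta, excluding theta and gamma): {alpha, kappa, lam, mu}.
Backdoor paths from theta to gamma:
  P1: theta <- lam -> kappa -> gamma
  P2: theta <- lam -> alpha <- kappa -> gamma
  P3: theta <- lam -> mu <- kappa -> gamma
  P4: theta <- lam -> gamma
  P5: theta <- kappa <- lam -> gamma
  P6: theta <- kappa -> alpha <- lam -> gamma
  P7: theta <- kappa -> mu <- lam -> gamma
  P8: theta <- kappa -> gamma
The empty set is not sufficient: P1 (theta <- lam -> kappa -> gamma) has no collider blocking it and no conditioned non-collider, so it is open.
Try {kappa, lam}:
  P1: blocked at fork node lam ∈ conditioning set.
  P2: blocked at fork node lam ∈ conditioning set.
  P3: blocked at fork node lam ∈ conditioning set.
  P4: blocked at fork node lam ∈ conditioning set.
  P5: blocked at chain node kappa ∈ conditioning set.
  P6: blocked at fork node kappa ∈ conditioning set.
  P7: blocked at fork node kappa ∈ conditioning set.
  P8: blocked at fork node kappa ∈ conditioning set.
{kappa, lam} contains no descendant of theta and blocks every backdoor path.
Every element of {kappa, lam} is needed (dropping kappa leaves P8 open; dropping lam leaves P4 open), so no proper subset is valid.
Among all size-2 subsets of the eligible variables, only {kappa, lam} blocks every backdoor path, so it is the unique smallest valid adjustment set.

{kappa, lam}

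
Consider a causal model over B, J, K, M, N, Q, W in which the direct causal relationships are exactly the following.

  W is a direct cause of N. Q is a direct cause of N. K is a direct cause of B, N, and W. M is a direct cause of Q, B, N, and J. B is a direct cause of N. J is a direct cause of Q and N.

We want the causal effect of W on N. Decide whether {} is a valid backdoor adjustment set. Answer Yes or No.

No

Backdoor paths from W to N (paths whose first edge points into W):
  P1: W <- K -> B <- M -> J -> Q -> N
  P2: W <- K -> B <- M -> J -> N
  P3: W <- K -> B <- M -> Q <- J -> N
  P4: W <- K -> B <- M -> Q -> N
  P5: W <- K -> B <- M -> N
  P6: W <- K -> B -> N
  P7: W <- K -> N
Condition 1 (no descendant of W in the set): holds — descendants of W are {N}; none are in {}.
Condition 2 (every backdoor path blocked by {}):
  P1: blocked at collider B (neither it nor any descendant is in the conditioning set).
  P2: blocked at collider B (neither it nor any descendant is in the conditioning set).
  P3: blocked at collider B (neither it nor any descendant is in the conditioning set).
  P4: blocked at collider B (neither it nor any descendant is in the conditioning set).
  P5: blocked at collider B (neither it nor any descendant is in the conditioning set).
  P6: open — no interior node is in the conditioning set.
  P7: open — no interior node is in the conditioning set.
{} does not satisfy the backdoor criterion.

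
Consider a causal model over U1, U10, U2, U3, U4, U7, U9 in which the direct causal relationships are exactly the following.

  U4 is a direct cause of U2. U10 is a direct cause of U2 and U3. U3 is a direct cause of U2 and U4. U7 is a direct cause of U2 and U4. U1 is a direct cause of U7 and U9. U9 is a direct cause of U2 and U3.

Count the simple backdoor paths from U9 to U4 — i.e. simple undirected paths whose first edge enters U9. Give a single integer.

4

A backdoor path from U9 to U4 is any simple undirected path whose first edge points into U9 (i.e. leaves U9 via a parent).
Parents of U9: {U1}.
Enumerating:
  P1: U9 <- U1 -> U7 -> U4
  P2: U9 <- U1 -> U7 -> U2 <- U10 -> U3 -> U4
  P3: U9 <- U1 -> U7 -> U2 <- U3 -> U4
  P4: U9 <- U1 -> U7 -> U2 <- U4
That exhausts the simple backdoor paths. Count: 4.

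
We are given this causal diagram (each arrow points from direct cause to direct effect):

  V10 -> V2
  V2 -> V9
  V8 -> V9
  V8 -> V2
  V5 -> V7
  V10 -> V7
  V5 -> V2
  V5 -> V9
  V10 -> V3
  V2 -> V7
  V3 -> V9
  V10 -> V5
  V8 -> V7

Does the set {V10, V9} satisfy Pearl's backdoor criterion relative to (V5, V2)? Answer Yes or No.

No

Backdoor paths from V5 to V2 (paths whose first edge points into V5):
  P1: V5 <- V10 -> V2
  P2: V5 <- V10 -> V7 <- V8 -> V2
  P3: V5 <- V10 -> V7 <- V8 -> V9 <- V2
  P4: V5 <- V10 -> V7 <- V2
  P5: V5 <- V10 -> V3 -> V9 <- V8 -> V2
  P6: V5 <- V10 -> V3 -> V9 <- V8 -> V7 <- V2
  P7: V5 <- V10 -> V3 -> V9 <- V2
Condition 1 (no descendant of V5 in the set): FAILS — V9 is a descendant of V5.
Condition 2 (every backdoor path blocked by {V10, V9}):
  P1: blocked at fork node V10 ∈ conditioning set.
  P2: blocked at fork node V10 ∈ conditioning set.
  P3: blocked at fork node V10 ∈ conditioning set.
  P4: blocked at fork node V10 ∈ conditioning set.
  P5: blocked at fork node V10 ∈ conditioning set.
  P6: blocked at fork node V10 ∈ conditioning set.
  P7: blocked at fork node V10 ∈ conditioning set.
{V10, V9} does not satisfy the backdoor criterion.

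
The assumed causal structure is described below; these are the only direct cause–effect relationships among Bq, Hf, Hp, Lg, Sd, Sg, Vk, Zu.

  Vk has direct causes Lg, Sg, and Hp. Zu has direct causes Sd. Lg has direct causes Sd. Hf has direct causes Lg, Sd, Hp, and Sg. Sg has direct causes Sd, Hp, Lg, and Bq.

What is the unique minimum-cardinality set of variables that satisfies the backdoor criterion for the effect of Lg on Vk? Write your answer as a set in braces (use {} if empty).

Variables eligible for adjustment (non-descendants of Lg, excluding Lg and Vk): {Bq, Hp, Sd, Zu}.
Backdoor paths from Lg to Vk:
  P1: Lg <- Sd -> Sg <- Hp -> Vk
  P2: Lg <- Sd -> Sg -> Vk
  P3: Lg <- Sd -> Sg -> Hf <- Hp -> Vk
  P4: Lg <- Sd -> Hf <- Hp -> Sg -> Vk
  P5: Lg <- Sd -> Hf <- Hp -> Vk
  P6: Lg <- Sd -> Hf <- Sg <- Hp -> Vk
  P7: Lg <- Sd -> Hf <- Sg -> Vk
The empty set is not sufficient: P2 (Lg <- Sd -> Sg -> Vk) has no collider blocking it and no conditioned non-collider, so it is open.
Try {Sd}:
  P1: blocked at fork node Sd ∈ conditioning set.
  P2: blocked at fork node Sd ∈ conditioning set.
  P3: blocked at fork node Sd ∈ conditioning set.
  P4: blocked at fork node Sd ∈ conditioning set.
  P5: blocked at fork node Sd ∈ conditioning set.
  P6: blocked at fork node Sd ∈ conditioning set.
  P7: blocked at fork node Sd ∈ conditioning set.
{Sd} contains no descendant of Lg and blocks every backdoor path.
No other singleton works — e.g. {Hp} leaves P2 open — so {Sd} is the unique smallest valid adjustment set.

{Sd}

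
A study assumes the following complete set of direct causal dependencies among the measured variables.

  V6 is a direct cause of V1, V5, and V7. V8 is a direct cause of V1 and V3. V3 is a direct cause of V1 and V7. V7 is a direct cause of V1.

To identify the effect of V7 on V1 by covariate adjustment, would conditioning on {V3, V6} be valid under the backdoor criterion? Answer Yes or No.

Backdoor paths from V7 to V1 (paths whose first edge points into V7):
  P1: V7 <- V3 <- V8 -> V1
  P2: V7 <- V3 -> V1
  P3: V7 <- V6 -> V1
Condition 1 (no descendant of V7 in the set): holds — descendants of V7 are {V1}; none are in {V3, V6}.
Condition 2 (every backdoor path blocked by {V3, V6}):
  P1: blocked at chain node V3 ∈ conditioning set.
  P2: blocked at fork node V3 ∈ conditioning set.
  P3: blocked at fork node V6 ∈ conditioning set.
{V3, V6} satisfies the backdoor criterion.

Yes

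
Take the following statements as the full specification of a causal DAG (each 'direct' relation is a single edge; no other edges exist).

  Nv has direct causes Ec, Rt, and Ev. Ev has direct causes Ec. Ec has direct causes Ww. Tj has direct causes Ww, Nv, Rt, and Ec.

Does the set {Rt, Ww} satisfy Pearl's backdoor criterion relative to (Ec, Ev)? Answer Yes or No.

Backdoor paths from Ec to Ev (paths whose first edge points into Ec):
  P1: Ec <- Ww -> Tj <- Rt -> Nv <- Ev
  P2: Ec <- Ww -> Tj <- Nv <- Ev
Condition 1 (no descendant of Ec in the set): holds — descendants of Ec are {Ev, Nv, Tj}; none are in {Rt, Ww}.
Condition 2 (every backdoor path blocked by {Rt, Ww}):
  P1: blocked at fork node Ww ∈ conditioning set.
  P2: blocked at fork node Ww ∈ conditioning set.
{Rt, Ww} satisfies the backdoor criterion.

Yes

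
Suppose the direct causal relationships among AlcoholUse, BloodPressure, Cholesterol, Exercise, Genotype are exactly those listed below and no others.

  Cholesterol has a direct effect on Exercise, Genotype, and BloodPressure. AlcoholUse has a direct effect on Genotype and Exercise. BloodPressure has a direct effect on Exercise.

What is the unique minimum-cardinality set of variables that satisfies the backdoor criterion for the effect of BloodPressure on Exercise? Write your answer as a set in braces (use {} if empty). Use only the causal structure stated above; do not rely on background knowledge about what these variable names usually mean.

Variables eligible for adjustment (non-descendants of BloodPressure, excluding BloodPressure and Exercise): {AlcoholUse, Cholesterol, Genotype}.
Backdoor paths from BloodPressure to Exercise:
  P1: BloodPressure <- Cholesterol -> Exercise
  P2: BloodPressure <- Cholesterol -> Genotype <- AlcoholUse -> Exercise
The empty set is not sufficient: P1 (BloodPressure <- Cholesterol -> Exercise) has no collider blocking it and no conditioned non-collider, so it is open.
Try {Cholesterol}:
  P1: blocked at fork node Cholesterol ∈ conditioning set.
  P2: blocked at fork node Cholesterol ∈ conditioning set.
{Cholesterol} contains no descendant of BloodPressure and blocks every backdoor path.
No other singleton works — e.g. {AlcoholUse} leaves P1 open — so {Cholesterol} is the unique smallest valid adjustment set.

{Cholesterol}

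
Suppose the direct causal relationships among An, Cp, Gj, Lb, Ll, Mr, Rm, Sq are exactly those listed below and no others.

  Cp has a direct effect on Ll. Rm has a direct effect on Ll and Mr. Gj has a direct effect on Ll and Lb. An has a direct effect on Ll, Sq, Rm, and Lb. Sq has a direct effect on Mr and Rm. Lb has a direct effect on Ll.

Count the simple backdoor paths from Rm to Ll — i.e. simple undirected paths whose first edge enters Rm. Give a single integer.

A backdoor path from Rm to Ll is any simple undirected path whose first edge points into Rm (i.e. leaves Rm via a parent).
Parents of Rm: {An, Sq}.
Enumerating:
  P1: Rm <- An -> Lb <- Gj -> Ll
  P2: Rm <- An -> Lb -> Ll
  P3: Rm <- An -> Ll
  P4: Rm <- Sq <- An -> Lb <- Gj -> Ll
  P5: Rm <- Sq <- An -> Lb -> Ll
  P6: Rm <- Sq <- An -> Ll
That exhausts the simple backdoor paths. Count: 6.

6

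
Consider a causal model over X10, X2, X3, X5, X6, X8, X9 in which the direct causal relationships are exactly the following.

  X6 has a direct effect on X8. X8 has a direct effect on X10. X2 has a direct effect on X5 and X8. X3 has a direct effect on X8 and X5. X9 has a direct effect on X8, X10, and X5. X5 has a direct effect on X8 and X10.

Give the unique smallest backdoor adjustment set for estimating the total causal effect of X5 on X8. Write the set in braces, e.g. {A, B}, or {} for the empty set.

{X2, X3, X9}

Variables eligible for adjustment (non-descendants of X5, excluding X5 and X8): {X2, X3, X6, X9}.
Backdoor paths from X5 to X8:
  P1: X5 <- X3 -> X8
  P2: X5 <- X9 -> X8
  P3: X5 <- X9 -> X10 <- X8
  P4: X5 <- X2 -> X8
The empty set is not sufficient: P1 (X5 <- X3 -> X8) has no collider blocking it and no conditioned non-collider, so it is open.
Try {X2, X3, X9}:
  P1: blocked at fork node X3 ∈ conditioning set.
  P2: blocked at fork node X9 ∈ conditioning set.
  P3: blocked at fork node X9 ∈ conditioning set.
  P4: blocked at fork node X2 ∈ conditioning set.
{X2, X3, X9} contains no descendant of X5 and blocks every backdoor path.
Every element of {X2, X3, X9} is needed (dropping X2 leaves P4 open; dropping X3 leaves P1 open; dropping X9 leaves P2 open), so no proper subset is valid.
Among all size-3 subsets of the eligible variables, only {X2, X3, X9} blocks every backdoor path, so it is the unique smallest valid adjustment set.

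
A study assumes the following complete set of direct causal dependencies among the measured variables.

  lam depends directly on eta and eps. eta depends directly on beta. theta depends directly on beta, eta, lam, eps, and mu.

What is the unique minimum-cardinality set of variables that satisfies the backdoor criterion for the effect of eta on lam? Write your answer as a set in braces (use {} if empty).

Variables eligible for adjustment (non-descendants of eta, excluding eta and lam): {beta, eps, mu}.
Backdoor paths from eta to lam:
  P1: eta <- beta -> theta <- eps -> lam
  P2: eta <- beta -> theta <- lam
Each backdoor path contains an unconditioned collider, so every path is already blocked with the empty conditioning set:
  P1: blocked at collider theta (neither it nor any descendant is in the conditioning set).
  P2: blocked at collider theta (neither it nor any descendant is in the conditioning set).
The empty set is therefore the unique smallest valid set.

{}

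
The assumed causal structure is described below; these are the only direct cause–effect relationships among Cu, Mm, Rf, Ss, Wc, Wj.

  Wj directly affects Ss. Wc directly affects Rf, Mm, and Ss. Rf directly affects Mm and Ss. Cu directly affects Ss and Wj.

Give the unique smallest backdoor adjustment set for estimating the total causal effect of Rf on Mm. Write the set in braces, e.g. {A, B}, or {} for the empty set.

Variables eligible for adjustment (non-descendants of Rf, excluding Rf and Mm): {Cu, Wc, Wj}.
Backdoor paths from Rf to Mm:
  P1: Rf <- Wc -> Mm
The empty set is not sufficient: P1 (Rf <- Wc -> Mm) has no collider blocking it and no conditioned non-collider, so it is open.
Try {Wc}:
  P1: blocked at fork node Wc ∈ conditioning set.
{Wc} contains no descendant of Rf and blocks every backdoor path.
No other singleton works — e.g. {Cu} leaves P1 open — so {Wc} is the unique smallest valid adjustment set.

{Wc}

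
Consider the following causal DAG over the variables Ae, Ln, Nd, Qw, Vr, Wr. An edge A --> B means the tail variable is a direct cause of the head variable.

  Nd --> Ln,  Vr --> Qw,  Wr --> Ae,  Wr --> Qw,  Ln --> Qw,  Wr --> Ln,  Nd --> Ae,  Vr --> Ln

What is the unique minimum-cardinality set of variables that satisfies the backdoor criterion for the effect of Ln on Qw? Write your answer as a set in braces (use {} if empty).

{Vr, Wr}

Variables eligible for adjustment (non-descendants of Ln, excluding Ln and Qw): {Ae, Nd, Vr, Wr}.
Backdoor paths from Ln to Qw:
  P1: Ln <- Nd -> Ae <- Wr -> Qw
  P2: Ln <- Wr -> Qw
  P3: Ln <- Vr -> Qw
The empty set is not sufficient: P2 (Ln <- Wr -> Qw) has no collider blocking it and no conditioned non-collider, so it is open.
Try {Vr, Wr}:
  P1: blocked at collider Ae (neither it nor any descendant is in the conditioning set).
  P2: blocked at fork node Wr ∈ conditioning set.
  P3: blocked at fork node Vr ∈ conditioning set.
{Vr, Wr} contains no descendant of Ln and blocks every backdoor path.
Every element of {Vr, Wr} is needed (dropping Vr leaves P3 open; dropping Wr leaves P2 open), so no proper subset is valid.
Among all size-2 subsets of the eligible variables, only {Vr, Wr} blocks every backdoor path, so it is the unique smallest valid adjustment set.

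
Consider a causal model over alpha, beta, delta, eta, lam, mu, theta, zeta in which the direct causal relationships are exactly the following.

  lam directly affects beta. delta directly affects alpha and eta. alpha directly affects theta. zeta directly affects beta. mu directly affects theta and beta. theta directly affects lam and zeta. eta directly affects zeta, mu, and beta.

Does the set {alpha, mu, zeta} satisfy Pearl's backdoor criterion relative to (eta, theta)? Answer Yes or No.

Backdoor paths from eta to theta (paths whose first edge points into eta):
  P1: eta <- delta -> alpha -> theta
Condition 1 (no descendant of eta in the set): FAILS — mu and zeta are descendants of eta.
Condition 2 (every backdoor path blocked by {alpha, mu, zeta}):
  P1: blocked at chain node alpha ∈ conditioning set.
{alpha, mu, zeta} does not satisfy the backdoor criterion.

No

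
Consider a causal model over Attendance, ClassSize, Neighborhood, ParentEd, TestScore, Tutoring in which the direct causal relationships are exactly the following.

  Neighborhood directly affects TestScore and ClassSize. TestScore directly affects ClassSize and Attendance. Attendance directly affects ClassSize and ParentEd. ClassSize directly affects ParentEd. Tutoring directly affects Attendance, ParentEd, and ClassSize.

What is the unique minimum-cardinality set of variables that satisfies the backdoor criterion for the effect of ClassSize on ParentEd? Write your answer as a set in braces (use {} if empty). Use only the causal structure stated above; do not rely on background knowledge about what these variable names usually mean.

{Attendance, Tutoring}

Variables eligible for adjustment (non-descendants of ClassSize, excluding ClassSize and ParentEd): {Attendance, Neighborhood, TestScore, Tutoring}.
Backdoor paths from ClassSize to ParentEd:
  P1: ClassSize <- Tutoring -> Attendance -> ParentEd
  P2: ClassSize <- Tutoring -> ParentEd
  P3: ClassSize <- Neighborhood -> TestScore -> Attendance <- Tutoring -> ParentEd
  P4: ClassSize <- Neighborhood -> TestScore -> Attendance -> ParentEd
  P5: ClassSize <- TestScore -> Attendance <- Tutoring -> ParentEd
  P6: ClassSize <- TestScore -> Attendance -> ParentEd
  P7: ClassSize <- Attendance <- Tutoring -> ParentEd
  P8: ClassSize <- Attendance -> ParentEd
The empty set is not sufficient: P1 (ClassSize <- Tutoring -> Attendance -> ParentEd) has no collider blocking it and no conditioned non-collider, so it is open.
Try {Attendance, Tutoring}:
  P1: blocked at fork node Tutoring ∈ conditioning set.
  P2: blocked at fork node Tutoring ∈ conditioning set.
  P3: blocked at fork node Tutoring ∈ conditioning set.
  P4: blocked at chain node Attendance ∈ conditioning set.
  P5: blocked at fork node Tutoring ∈ conditioning set.
  P6: blocked at chain node Attendance ∈ conditioning set.
  P7: blocked at chain node Attendance ∈ conditioning set.
  P8: blocked at fork node Attendance ∈ conditioning set.
{Attendance, Tutoring} contains no descendant of ClassSize and blocks every backdoor path.
Every element of {Attendance, Tutoring} is needed (dropping Attendance leaves P4 open; dropping Tutoring leaves P2 open), so no proper subset is valid.
Among all size-2 subsets of the eligible variables, only {Attendance, Tutoring} blocks every backdoor path, so it is the unique smallest valid adjustment set.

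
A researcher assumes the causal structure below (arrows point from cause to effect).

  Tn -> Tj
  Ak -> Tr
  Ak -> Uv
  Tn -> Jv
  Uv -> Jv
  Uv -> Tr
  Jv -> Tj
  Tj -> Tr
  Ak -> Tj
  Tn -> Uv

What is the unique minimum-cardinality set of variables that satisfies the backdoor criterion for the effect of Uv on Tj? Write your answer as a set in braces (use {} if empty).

{Ak, Tn}

Variables eligible for adjustment (non-descendants of Uv, excluding Uv and Tj): {Ak, Tn}.
Backdoor paths from Uv to Tj:
  P1: Uv <- Ak -> Tj
  P2: Uv <- Ak -> Tr <- Tj
  P3: Uv <- Tn -> Jv -> Tj
  P4: Uv <- Tn -> Tj
The empty set is not sufficient: P1 (Uv <- Ak -> Tj) has no collider blocking it and no conditioned non-collider, so it is open.
Try {Ak, Tn}:
  P1: blocked at fork node Ak ∈ conditioning set.
  P2: blocked at fork node Ak ∈ conditioning set.
  P3: blocked at fork node Tn ∈ conditioning set.
  P4: blocked at fork node Tn ∈ conditioning set.
{Ak, Tn} contains no descendant of Uv and blocks every backdoor path.
Every element of {Ak, Tn} is needed (dropping Ak leaves P1 open; dropping Tn leaves P3 open), so no proper subset is valid.
Among all size-2 subsets of the eligible variables, only {Ak, Tn} blocks every backdoor path, so it is the unique smallest valid adjustment set.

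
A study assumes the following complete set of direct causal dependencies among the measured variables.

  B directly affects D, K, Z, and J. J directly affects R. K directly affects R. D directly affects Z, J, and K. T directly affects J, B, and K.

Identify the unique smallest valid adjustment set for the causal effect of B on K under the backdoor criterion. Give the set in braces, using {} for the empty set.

{T}

Variables eligible for adjustment (non-descendants of B, excluding B and K): {T}.
Backdoor paths from B to K:
  P1: B <- T -> K
  P2: B <- T -> J <- D -> K
  P3: B <- T -> J -> R <- K
The empty set is not sufficient: P1 (B <- T -> K) has no collider blocking it and no conditioned non-collider, so it is open.
Try {T}:
  P1: blocked at fork node T ∈ conditioning set.
  P2: blocked at fork node T ∈ conditioning set.
  P3: blocked at fork node T ∈ conditioning set.
{T} contains no descendant of B and blocks every backdoor path.
{T} is the unique smallest valid adjustment set.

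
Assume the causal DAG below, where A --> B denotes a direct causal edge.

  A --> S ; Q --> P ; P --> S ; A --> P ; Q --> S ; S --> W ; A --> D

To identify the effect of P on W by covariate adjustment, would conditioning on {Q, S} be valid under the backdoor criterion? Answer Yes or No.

Backdoor paths from P to W (paths whose first edge points into P):
  P1: P <- Q -> S -> W
  P2: P <- A -> S -> W
Condition 1 (no descendant of P in the set): FAILS — S is a descendant of P.
Condition 2 (every backdoor path blocked by {Q, S}):
  P1: blocked at fork node Q ∈ conditioning set.
  P2: blocked at chain node S ∈ conditioning set.
{Q, S} does not satisfy the backdoor criterion.

No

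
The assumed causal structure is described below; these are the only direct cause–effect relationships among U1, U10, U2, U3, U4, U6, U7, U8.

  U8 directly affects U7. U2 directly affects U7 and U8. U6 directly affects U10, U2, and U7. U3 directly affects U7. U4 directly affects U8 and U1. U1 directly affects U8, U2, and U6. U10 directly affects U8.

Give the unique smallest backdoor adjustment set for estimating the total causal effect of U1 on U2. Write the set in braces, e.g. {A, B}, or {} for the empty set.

{}

Variables eligible for adjustment (non-descendants of U1, excluding U1 and U2): {U3, U4}.
Backdoor paths from U1 to U2:
  P1: U1 <- U4 -> U8 <- U2
  P2: U1 <- U4 -> U8 <- U10 <- U6 -> U2
  P3: U1 <- U4 -> U8 <- U10 <- U6 -> U7 <- U2
  P4: U1 <- U4 -> U8 -> U7 <- U6 -> U2
  P5: U1 <- U4 -> U8 -> U7 <- U2
Each backdoor path contains an unconditioned collider, so every path is already blocked with the empty conditioning set:
  P1: blocked at collider U8 (neither it nor any descendant is in the conditioning set).
  P2: blocked at collider U8 (neither it nor any descendant is in the conditioning set).
  P3: blocked at collider U8 (neither it nor any descendant is in the conditioning set).
  P4: blocked at collider U7 (neither it nor any descendant is in the conditioning set).
  P5: blocked at collider U7 (neither it nor any descendant is in the conditioning set).
The empty set is therefore the unique smallest valid set.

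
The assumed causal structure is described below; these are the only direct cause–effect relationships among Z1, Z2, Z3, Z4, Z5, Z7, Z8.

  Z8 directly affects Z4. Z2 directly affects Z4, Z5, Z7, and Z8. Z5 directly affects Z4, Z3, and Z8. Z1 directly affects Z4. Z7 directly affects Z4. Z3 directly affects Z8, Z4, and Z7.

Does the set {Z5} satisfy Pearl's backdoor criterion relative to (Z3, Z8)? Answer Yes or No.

Yes

Backdoor paths from Z3 to Z8 (paths whose first edge points into Z3):
  P1: Z3 <- Z5 <- Z2 -> Z8
  P2: Z3 <- Z5 <- Z2 -> Z7 -> Z4 <- Z8
  P3: Z3 <- Z5 <- Z2 -> Z4 <- Z8
  P4: Z3 <- Z5 -> Z8
  P5: Z3 <- Z5 -> Z4 <- Z2 -> Z8
  P6: Z3 <- Z5 -> Z4 <- Z8
  P7: Z3 <- Z5 -> Z4 <- Z7 <- Z2 -> Z8
Condition 1 (no descendant of Z3 in the set): holds — descendants of Z3 are {Z4, Z7, Z8}; none are in {Z5}.
Condition 2 (every backdoor path blocked by {Z5}):
  P1: blocked at chain node Z5 ∈ conditioning set.
  P2: blocked at chain node Z5 ∈ conditioning set.
  P3: blocked at chain node Z5 ∈ conditioning set.
  P4: blocked at fork node Z5 ∈ conditioning set.
  P5: blocked at fork node Z5 ∈ conditioning set.
  P6: blocked at fork node Z5 ∈ conditioning set.
  P7: blocked at fork node Z5 ∈ conditioning set.
{Z5} satisfies the backdoor criterion.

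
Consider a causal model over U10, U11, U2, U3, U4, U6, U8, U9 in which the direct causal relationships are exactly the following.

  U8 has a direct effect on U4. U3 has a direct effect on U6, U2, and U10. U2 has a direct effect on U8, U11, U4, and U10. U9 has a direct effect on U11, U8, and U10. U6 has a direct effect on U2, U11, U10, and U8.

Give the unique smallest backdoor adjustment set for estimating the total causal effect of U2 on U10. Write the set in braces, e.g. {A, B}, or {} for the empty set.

Variables eligible for adjustment (non-descendants of U2, excluding U2 and U10): {U3, U6, U9}.
Backdoor paths from U2 to U10:
  P1: U2 <- U3 -> U6 -> U8 <- U9 -> U10
  P2: U2 <- U3 -> U6 -> U10
  P3: U2 <- U3 -> U6 -> U11 <- U9 -> U10
  P4: U2 <- U3 -> U10
  P5: U2 <- U6 <- U3 -> U10
  P6: U2 <- U6 -> U8 <- U9 -> U10
  P7: U2 <- U6 -> U10
  P8: U2 <- U6 -> U11 <- U9 -> U10
The empty set is not sufficient: P2 (U2 <- U3 -> U6 -> U10) has no collider blocking it and no conditioned non-collider, so it is open.
Try {U3, U6}:
  P1: blocked at fork node U3 ∈ conditioning set.
  P2: blocked at fork node U3 ∈ conditioning set.
  P3: blocked at fork node U3 ∈ conditioning set.
  P4: blocked at fork node U3 ∈ conditioning set.
  P5: blocked at chain node U6 ∈ conditioning set.
  P6: blocked at fork node U6 ∈ conditioning set.
  P7: blocked at fork node U6 ∈ conditioning set.
  P8: blocked at fork node U6 ∈ conditioning set.
{U3, U6} contains no descendant of U2 and blocks every backdoor path.
Every element of {U3, U6} is needed (dropping U3 leaves P4 open; dropping U6 leaves P7 open), so no proper subset is valid.
Among all size-2 subsets of the eligible variables, only {U3, U6} blocks every backdoor path, so it is the unique smallest valid adjustment set.

{U3, U6}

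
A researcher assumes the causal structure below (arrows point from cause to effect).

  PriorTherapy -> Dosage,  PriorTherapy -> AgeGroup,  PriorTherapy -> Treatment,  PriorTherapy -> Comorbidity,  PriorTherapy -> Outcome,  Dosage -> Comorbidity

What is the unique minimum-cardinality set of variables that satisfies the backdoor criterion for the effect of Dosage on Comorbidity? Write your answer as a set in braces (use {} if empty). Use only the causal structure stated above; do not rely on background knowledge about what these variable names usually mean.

Variables eligible for adjustment (non-descendants of Dosage, excluding Dosage and Comorbidity): {AgeGroup, Outcome, PriorTherapy, Treatment}.
Backdoor paths from Dosage to Comorbidity:
  P1: Dosage <- PriorTherapy -> Comorbidity
The empty set is not sufficient: P1 (Dosage <- PriorTherapy -> Comorbidity) has no collider blocking it and no conditioned non-collider, so it is open.
Try {PriorTherapy}:
  P1: blocked at fork node PriorTherapy ∈ conditioning set.
{PriorTherapy} contains no descendant of Dosage and blocks every backdoor path.
No other singleton works — e.g. {AgeGroup} leaves P1 open — so {PriorTherapy} is the unique smallest valid adjustment set.

{PriorTherapy}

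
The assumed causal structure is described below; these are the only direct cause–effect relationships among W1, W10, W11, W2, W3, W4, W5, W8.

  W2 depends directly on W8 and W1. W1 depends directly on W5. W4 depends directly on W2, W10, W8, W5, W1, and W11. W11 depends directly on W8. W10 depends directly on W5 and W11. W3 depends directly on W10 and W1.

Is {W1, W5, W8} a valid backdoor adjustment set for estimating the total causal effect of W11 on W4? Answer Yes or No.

Backdoor paths from W11 to W4 (paths whose first edge points into W11):
  P1: W11 <- W8 -> W2 <- W1 <- W5 -> W10 -> W4
  P2: W11 <- W8 -> W2 <- W1 <- W5 -> W4
  P3: W11 <- W8 -> W2 <- W1 -> W3 <- W10 <- W5 -> W4
  P4: W11 <- W8 -> W2 <- W1 -> W3 <- W10 -> W4
  P5: W11 <- W8 -> W2 <- W1 -> W4
  P6: W11 <- W8 -> W2 -> W4
  P7: W11 <- W8 -> W4
Condition 1 (no descendant of W11 in the set): holds — descendants of W11 are {W10, W3, W4}; none are in {W1, W5, W8}.
Condition 2 (every backdoor path blocked by {W1, W5, W8}):
  P1: blocked at fork node W8 ∈ conditioning set.
  P2: blocked at fork node W8 ∈ conditioning set.
  P3: blocked at fork node W8 ∈ conditioning set.
  P4: blocked at fork node W8 ∈ conditioning set.
  P5: blocked at fork node W8 ∈ conditioning set.
  P6: blocked at fork node W8 ∈ conditioning set.
  P7: blocked at fork node W8 ∈ conditioning set.
{W1, W5, W8} satisfies the backdoor criterion.

Yes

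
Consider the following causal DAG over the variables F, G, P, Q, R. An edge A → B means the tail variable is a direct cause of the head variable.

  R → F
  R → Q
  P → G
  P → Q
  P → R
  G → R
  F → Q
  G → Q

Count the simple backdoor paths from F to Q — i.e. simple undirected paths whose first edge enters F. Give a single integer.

5

A backdoor path from F to Q is any simple undirected path whose first edge points into F (i.e. leaves F via a parent).
Parents of F: {R}.
Enumerating:
  P1: F <- R <- P -> G -> Q
  P2: F <- R <- P -> Q
  P3: F <- R <- G <- P -> Q
  P4: F <- R <- G -> Q
  P5: F <- R -> Q
That exhausts the simple backdoor paths. Count: 5.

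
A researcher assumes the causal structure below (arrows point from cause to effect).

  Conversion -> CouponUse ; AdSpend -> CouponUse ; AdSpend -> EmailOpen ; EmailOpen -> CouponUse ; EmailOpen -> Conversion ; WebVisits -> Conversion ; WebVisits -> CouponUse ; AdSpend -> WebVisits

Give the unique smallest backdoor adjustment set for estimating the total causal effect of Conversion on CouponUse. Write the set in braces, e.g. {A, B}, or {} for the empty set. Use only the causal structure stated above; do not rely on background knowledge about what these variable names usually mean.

Variables eligible for adjustment (non-descendants of Conversion, excluding Conversion and CouponUse): {AdSpend, EmailOpen, WebVisits}.
Backdoor paths from Conversion to CouponUse:
  P1: Conversion <- WebVisits <- AdSpend -> EmailOpen -> CouponUse
  P2: Conversion <- WebVisits <- AdSpend -> CouponUse
  P3: Conversion <- WebVisits -> CouponUse
  P4: Conversion <- EmailOpen <- AdSpend -> WebVisits -> CouponUse
  P5: Conversion <- EmailOpen <- AdSpend -> CouponUse
  P6: Conversion <- EmailOpen -> CouponUse
The empty set is not sufficient: P1 (Conversion <- WebVisits <- AdSpend -> EmailOpen -> CouponUse) has no collider blocking it and no conditioned non-collider, so it is open.
Try {EmailOpen, WebVisits}:
  P1: blocked at chain node WebVisits ∈ conditioning set.
  P2: blocked at chain node WebVisits ∈ conditioning set.
  P3: blocked at fork node WebVisits ∈ conditioning set.
  P4: blocked at chain node EmailOpen ∈ conditioning set.
  P5: blocked at chain node EmailOpen ∈ conditioning set.
  P6: blocked at fork node EmailOpen ∈ conditioning set.
{EmailOpen, WebVisits} contains no descendant of Conversion and blocks every backdoor path.
Every element of {EmailOpen, WebVisits} is needed (dropping EmailOpen leaves P5 open; dropping WebVisits leaves P2 open), so no proper subset is valid.
Among all size-2 subsets of the eligible variables, only {EmailOpen, WebVisits} blocks every backdoor path, so it is the unique smallest valid adjustment set.

{EmailOpen, WebVisits}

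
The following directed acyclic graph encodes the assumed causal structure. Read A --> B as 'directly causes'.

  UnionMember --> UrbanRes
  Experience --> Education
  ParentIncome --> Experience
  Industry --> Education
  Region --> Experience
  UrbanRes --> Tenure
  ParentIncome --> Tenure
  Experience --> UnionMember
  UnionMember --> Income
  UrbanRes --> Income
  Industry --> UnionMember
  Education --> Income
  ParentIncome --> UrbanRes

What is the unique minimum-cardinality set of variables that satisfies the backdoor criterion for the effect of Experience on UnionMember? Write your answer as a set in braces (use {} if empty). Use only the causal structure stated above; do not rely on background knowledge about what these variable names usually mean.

{}

Variables eligible for adjustment (non-descendants of Experience, excluding Experience and UnionMember): {Industry, ParentIncome, Region}.
Backdoor paths from Experience to UnionMember:
  P1: Experience <- ParentIncome -> UrbanRes <- UnionMember
  P2: Experience <- ParentIncome -> UrbanRes -> Income <- UnionMember
  P3: Experience <- ParentIncome -> UrbanRes -> Income <- Education <- Industry -> UnionMember
  P4: Experience <- ParentIncome -> Tenure <- UrbanRes <- UnionMember
  P5: Experience <- ParentIncome -> Tenure <- UrbanRes -> Income <- UnionMember
  P6: Experience <- ParentIncome -> Tenure <- UrbanRes -> Income <- Education <- Industry -> UnionMember
Each backdoor path contains an unconditioned collider, so every path is already blocked with the empty conditioning set:
  P1: blocked at collider UrbanRes (neither it nor any descendant is in the conditioning set).
  P2: blocked at collider Income (neither it nor any descendant is in the conditioning set).
  P3: blocked at collider Income (neither it nor any descendant is in the conditioning set).
  P4: blocked at collider Tenure (neither it nor any descendant is in the conditioning set).
  P5: blocked at collider Tenure (neither it nor any descendant is in the conditioning set).
  P6: blocked at collider Tenure (neither it nor any descendant is in the conditioning set).
The empty set is therefore the unique smallest valid set.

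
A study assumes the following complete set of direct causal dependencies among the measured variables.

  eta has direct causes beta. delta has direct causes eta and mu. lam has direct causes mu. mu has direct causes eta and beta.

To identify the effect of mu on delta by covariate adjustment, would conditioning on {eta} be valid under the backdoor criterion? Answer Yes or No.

Yes

Backdoor paths from mu to delta (paths whose first edge points into mu):
  P1: mu <- beta -> eta -> delta
  P2: mu <- eta -> delta
Condition 1 (no descendant of mu in the set): holds — descendants of mu are {delta, lam}; none are in {eta}.
Condition 2 (every backdoor path blocked by {eta}):
  P1: blocked at chain node eta ∈ conditioning set.
  P2: blocked at fork node eta ∈ conditioning set.
{eta} satisfies the backdoor criterion.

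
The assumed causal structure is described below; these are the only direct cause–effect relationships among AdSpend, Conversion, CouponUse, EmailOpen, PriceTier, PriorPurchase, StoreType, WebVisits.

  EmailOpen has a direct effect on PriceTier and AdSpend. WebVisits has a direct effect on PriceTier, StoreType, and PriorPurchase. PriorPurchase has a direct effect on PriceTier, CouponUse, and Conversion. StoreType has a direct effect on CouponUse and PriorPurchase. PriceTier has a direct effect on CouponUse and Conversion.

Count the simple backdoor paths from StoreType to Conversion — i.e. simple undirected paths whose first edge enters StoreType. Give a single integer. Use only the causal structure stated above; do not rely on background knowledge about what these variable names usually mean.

A backdoor path from StoreType to Conversion is any simple undirected path whose first edge points into StoreType (i.e. leaves StoreType via a parent).
Parents of StoreType: {WebVisits}.
Enumerating:
  P1: StoreType <- WebVisits -> PriorPurchase -> PriceTier -> Conversion
  P2: StoreType <- WebVisits -> PriorPurchase -> Conversion
  P3: StoreType <- WebVisits -> PriorPurchase -> CouponUse <- PriceTier -> Conversion
  P4: StoreType <- WebVisits -> PriceTier <- PriorPurchase -> Conversion
  P5: StoreType <- WebVisits -> PriceTier -> Conversion
  P6: StoreType <- WebVisits -> PriceTier -> CouponUse <- PriorPurchase -> Conversion
That exhausts the simple backdoor paths. Count: 6.

6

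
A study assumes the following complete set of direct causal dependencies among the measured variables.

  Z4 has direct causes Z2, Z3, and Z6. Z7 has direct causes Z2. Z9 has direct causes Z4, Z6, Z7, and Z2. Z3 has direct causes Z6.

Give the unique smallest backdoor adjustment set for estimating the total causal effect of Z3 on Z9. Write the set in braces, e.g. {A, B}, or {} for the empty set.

Variables eligible for adjustment (non-descendants of Z3, excluding Z3 and Z9): {Z2, Z6, Z7}.
Backdoor paths from Z3 to Z9:
  P1: Z3 <- Z6 -> Z4 <- Z2 -> Z7 -> Z9
  P2: Z3 <- Z6 -> Z4 <- Z2 -> Z9
  P3: Z3 <- Z6 -> Z4 -> Z9
  P4: Z3 <- Z6 -> Z9
The empty set is not sufficient: P3 (Z3 <- Z6 -> Z4 -> Z9) has no collider blocking it and no conditioned non-collider, so it is open.
Try {Z6}:
  P1: blocked at fork node Z6 ∈ conditioning set.
  P2: blocked at fork node Z6 ∈ conditioning set.
  P3: blocked at fork node Z6 ∈ conditioning set.
  P4: blocked at fork node Z6 ∈ conditioning set.
{Z6} contains no descendant of Z3 and blocks every backdoor path.
No other singleton works — e.g. {Z2} leaves P3 open — so {Z6} is the unique smallest valid adjustment set.

{Z6}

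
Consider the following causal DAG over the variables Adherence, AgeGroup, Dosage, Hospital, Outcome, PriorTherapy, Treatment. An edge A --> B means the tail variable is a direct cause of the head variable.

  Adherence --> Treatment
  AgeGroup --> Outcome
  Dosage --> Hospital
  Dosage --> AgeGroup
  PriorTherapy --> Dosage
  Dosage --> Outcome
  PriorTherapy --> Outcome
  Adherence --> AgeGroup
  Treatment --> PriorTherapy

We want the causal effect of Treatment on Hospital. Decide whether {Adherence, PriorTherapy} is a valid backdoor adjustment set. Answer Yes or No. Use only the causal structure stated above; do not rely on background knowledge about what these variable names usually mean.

No

Backdoor paths from Treatment to Hospital (paths whose first edge points into Treatment):
  P1: Treatment <- Adherence -> AgeGroup <- Dosage -> Hospital
  P2: Treatment <- Adherence -> AgeGroup -> Outcome <- PriorTherapy -> Dosage -> Hospital
  P3: Treatment <- Adherence -> AgeGroup -> Outcome <- Dosage -> Hospital
Condition 1 (no descendant of Treatment in the set): FAILS — PriorTherapy is a descendant of Treatment.
Condition 2 (every backdoor path blocked by {Adherence, PriorTherapy}):
  P1: blocked at fork node Adherence ∈ conditioning set.
  P2: blocked at fork node Adherence ∈ conditioning set.
  P3: blocked at fork node Adherence ∈ conditioning set.
{Adherence, PriorTherapy} does not satisfy the backdoor criterion.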